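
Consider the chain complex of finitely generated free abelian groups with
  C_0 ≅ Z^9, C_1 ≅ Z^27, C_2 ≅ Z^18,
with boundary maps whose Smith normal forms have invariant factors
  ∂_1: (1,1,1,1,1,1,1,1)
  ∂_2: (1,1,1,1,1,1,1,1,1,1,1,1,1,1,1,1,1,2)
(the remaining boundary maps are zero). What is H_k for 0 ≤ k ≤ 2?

H_0 ≅ Z,  H_1 ≅ Z × Z/2,  H_2 = 0.

H_0: b_0 = 9 − 0 − 8 = 1; torsion from ∂_1 factors > 1: none. So H_0 ≅ Z.
H_1: b_1 = 27 − 8 − 18 = 1; torsion from ∂_2 factors > 1: [2]. So H_1 ≅ Z × Z/2.
H_2: b_2 = 18 − 18 − 0 = 0; torsion from ∂_3 factors > 1: none. So H_2 ≅ 0.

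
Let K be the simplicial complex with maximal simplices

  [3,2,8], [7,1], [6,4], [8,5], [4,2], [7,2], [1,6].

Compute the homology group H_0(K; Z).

Fix the vertex order 1 < 2 < 3 < 4 < 5 < 6 < 7 < 8 and write every simplex with vertices in increasing order. Then dim K = 2 and the simplices of K are:

  0-simplices (8): [1], [2], [3], [4], [5], [6], [7], [8]
  1-simplices (9): [1,6], [1,7], [2,3], [2,4], [2,7], [2,8], [3,8], [4,6], [5,8]
  2-simplices (1): [2,3,8]

Hence C_0 ≅ Z^8, C_1 ≅ Z^9, C_2 ≅ Z^1.

∂_1: C_1 → C_0 maps an edge to its endpoints' difference, ∂[p,q] = q − p. For instance
  ∂[1,7] = [7] − [1].
This gives a 8×9 integer matrix of rank 7; reducing to Smith normal form yields diagonal entries (1,1,1,1,1,1,1).

∂_2: C_2 → C_1 sends each 2-simplex [p,q,r] to [q,r] − [p,r] + [p,q]. For instance
  ∂[2,3,8] = [3,8] − [2,8] + [2,3].
This gives a 9×1 integer matrix of rank 1; reducing to Smith normal form yields diagonal entries (1).

From H_k ≅ ker(∂_k) / im(∂_{k+1}) we obtain:

  H_0: rank C_0 − rank ∂_1 = 8 − 7 = 1, and the invariant factors of ∂_1 are all 1, so H_0 = Z.

H_0 = Z.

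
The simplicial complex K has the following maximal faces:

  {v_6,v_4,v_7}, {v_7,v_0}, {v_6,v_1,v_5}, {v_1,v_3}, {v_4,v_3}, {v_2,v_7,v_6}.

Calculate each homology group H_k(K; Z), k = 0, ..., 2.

H_0 ≅ Z,  H_1 ≅ Z,  H_2 = 0.

Take the total order v_0 < v_1 < v_2 < v_3 < v_4 < v_5 < v_6 < v_7 on the vertex set. Then K (dimension 2) consists of the simplices:

  0-simplices (8): [v_0], [v_1], [v_2], [v_3], [v_4], [v_5], [v_6], [v_7]
  1-simplices (11): [v_0,v_7], [v_1,v_3], [v_1,v_5], [v_1,v_6], [v_2,v_6], [v_2,v_7], [v_3,v_4], [v_4,v_6], [v_4,v_7], [v_5,v_6], [v_6,v_7]
  2-simplices (3): [v_1,v_5,v_6], [v_2,v_6,v_7], [v_4,v_6,v_7]

so the chain groups are C_0 ≅ Z^8, C_1 ≅ Z^11, C_2 ≅ Z^3.

∂_1: C_1 → C_0 is given by ∂[p,q] = [q] − [p]. For instance
  ∂[v_3,v_4] = [v_4] − [v_3].
As a 8×11 matrix over Z this has rank 7, with invariant factors (1,1,1,1,1,1,1).

The boundary map ∂_2: C_2 → C_1 sends each 2-simplex [p,q,r] to [q,r] − [p,r] + [p,q]. For instance
  ∂[v_4,v_6,v_7] = [v_6,v_7] − [v_4,v_7] + [v_4,v_6],
  ∂[v_1,v_5,v_6] = [v_5,v_6] − [v_1,v_6] + [v_1,v_5].
The resulting 11×3 matrix has rank 3, and its Smith normal form has invariant factors (1,1,1).

From H_k ≅ ker(∂_k) / im(∂_{k+1}) we obtain:

  H_0: rank C_0 − rank ∂_1 = 8 − 7 = 1, and the invariant factors of ∂_1 are all 1, so H_0 ≅ Z.
  H_1: rank ker ∂_1 − rank ∂_2 = (11 − 7) − 3 = 1, and the invariant factors of ∂_2 are all 1, so H_1 ≅ Z.
  H_2: rank ker ∂_2 − rank ∂_3 = (3 − 3) − 0 = 0, and there is no ∂_3, so H_2 ≅ 0.

As a check, the Euler characteristic is 8 − 11 + 3 = 0, which agrees with 1 − 1 + 0 = 0.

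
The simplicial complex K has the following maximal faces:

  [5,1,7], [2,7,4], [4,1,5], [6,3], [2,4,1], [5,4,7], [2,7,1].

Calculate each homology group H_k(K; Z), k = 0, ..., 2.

Take the total order 1 < 2 < 3 < 4 < 5 < 6 < 7 on the vertex set. Then K (dimension 2) consists of the simplices:

  0-simplices (7): [1], [2], [3], [4], [5], [6], [7]
  1-simplices (10): [1,2], [1,4], [1,5], [1,7], [2,4], [2,7], [3,6], [4,5], [4,7], [5,7]
  2-simplices (6): [1,2,4], [1,2,7], [1,4,5], [1,5,7], [2,4,7], [4,5,7]

Hence C_0 ≅ Z^7, C_1 ≅ Z^10, C_2 ≅ Z^6.

Boundary ∂_1: C_1 → C_0 sends each edge [p,q] (with p < q) to q − p.
This gives a 7×10 integer matrix of rank 5; reducing to Smith normal form yields diagonal entries (1,1,1,1,1).

The boundary map ∂_2: C_2 → C_1 maps a triangle to the signed sum of its edges. For instance
  ∂[1,5,7] = [5,7] − [1,7] + [1,5],
  ∂[1,2,4] = [2,4] − [1,4] + [1,2].
The 10×6 boundary matrix has rank 5 and Smith normal form diag(1,1,1,1,1).

Reading off H_k = ker ∂_k / im ∂_{k+1}:

  H_0: rank C_0 − rank ∂_1 = 7 − 5 = 2, and the invariant factors of ∂_1 are all 1, so H_0 = Z^2.
  H_1: rank ker ∂_1 − rank ∂_2 = (10 − 5) − 5 = 0, and the invariant factors of ∂_2 are all 1, so H_1 = 0.
  H_2: rank ker ∂_2 − rank ∂_3 = (6 − 5) − 0 = 1, and there is no ∂_3, so H_2 = Z.

As a check, the Euler characteristic is 7 − 10 + 6 = 3, which agrees with 2 − 0 + 1 = 3.

H_0 = Z^2,  H_1 = 0,  H_2 = Z.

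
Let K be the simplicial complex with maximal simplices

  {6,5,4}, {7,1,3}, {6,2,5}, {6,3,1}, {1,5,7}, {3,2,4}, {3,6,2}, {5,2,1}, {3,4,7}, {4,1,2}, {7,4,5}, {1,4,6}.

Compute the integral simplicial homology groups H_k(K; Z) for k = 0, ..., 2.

K has 7 vertices, 18 edges, 12 triangles.
rank ∂_0 = 0, rank ∂_1 = 6 ⇒ b_0 = 7 − 0 − 6 = 1; all invariant factors of ∂_1 are 1 so no torsion. So H_0 ≅ Z.
rank ∂_1 = 6, rank ∂_2 = 12 ⇒ b_1 = 18 − 6 − 12 = 0; ∂_2 has invariant factor(s) [2] giving torsion. So H_1 ≅ Z/2Z.
rank ∂_2 = 12, rank ∂_3 = 0 ⇒ b_2 = 12 − 12 − 0 = 0. So H_2 ≅ 0.

H_0 ≅ Z,  H_1 ≅ Z/2Z,  H_2 = 0.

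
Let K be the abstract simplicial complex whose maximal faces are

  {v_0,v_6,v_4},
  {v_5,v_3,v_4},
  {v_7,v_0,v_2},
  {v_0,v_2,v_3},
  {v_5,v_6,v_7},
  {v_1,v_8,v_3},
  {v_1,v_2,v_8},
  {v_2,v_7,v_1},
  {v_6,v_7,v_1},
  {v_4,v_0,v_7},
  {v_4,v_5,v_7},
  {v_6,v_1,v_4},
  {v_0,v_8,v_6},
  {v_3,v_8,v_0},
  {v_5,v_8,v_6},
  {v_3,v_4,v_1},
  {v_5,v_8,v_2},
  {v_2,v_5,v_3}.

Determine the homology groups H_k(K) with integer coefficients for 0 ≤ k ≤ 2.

H_0 = Z,  H_1 = Z × Z/2,  H_2 = 0.

Order the vertices as v_0 < v_1 < v_2 < v_3 < v_4 < v_5 < v_6 < v_7 < v_8. Listing each simplex with vertices in this order, K has dimension 2 with simplices:

  0-simplices (9): [v_0], [v_1], [v_2], [v_3], [v_4], [v_5], [v_6], [v_7], [v_8]
  1-simplices (27): (27 of them)
  2-simplices (18): (18 of them)

so the chain groups are C_0 ≅ Z^9, C_1 ≅ Z^27, C_2 ≅ Z^18.

Boundary ∂_1: C_1 → C_0 is given by ∂[p,q] = [q] − [p]. For instance
  ∂[v_1,v_8] = [v_8] − [v_1].
The 9×27 boundary matrix has rank 8 and Smith normal form diag(1,1,1,1,1,1,1,1).

∂_2: C_2 → C_1 sends each 2-simplex [p,q,r] to [q,r] − [p,r] + [p,q]. For instance
  ∂[v_0,v_4,v_6] = [v_4,v_6] − [v_0,v_6] + [v_0,v_4],
  ∂[v_1,v_4,v_6] = [v_4,v_6] − [v_1,v_6] + [v_1,v_4].
The 27×18 boundary matrix has rank 18 and Smith normal form diag(1,1,1,1,1,1,1,1,1,1,1,1,1,1,1,1,1,2).

Reading off H_k = ker ∂_k / im ∂_{k+1}:

  H_0: rank C_0 − rank ∂_1 = 9 − 8 = 1, and the invariant factors of ∂_1 are all 1, so H_0 ≅ Z.
  H_1: rank ker ∂_1 − rank ∂_2 = (27 − 8) − 18 = 1, and ∂_2 has invariant factor 2 > 1, so H_1 ≅ Z × Z/2.
  H_2: rank ker ∂_2 − rank ∂_3 = (18 − 18) − 0 = 0, and there is no ∂_3, so H_2 ≅ 0.

As a check, the Euler characteristic is 9 − 27 + 18 = 0, which agrees with 1 − 1 + 0 = 0.
(K is a triangulation of the Klein bottle.)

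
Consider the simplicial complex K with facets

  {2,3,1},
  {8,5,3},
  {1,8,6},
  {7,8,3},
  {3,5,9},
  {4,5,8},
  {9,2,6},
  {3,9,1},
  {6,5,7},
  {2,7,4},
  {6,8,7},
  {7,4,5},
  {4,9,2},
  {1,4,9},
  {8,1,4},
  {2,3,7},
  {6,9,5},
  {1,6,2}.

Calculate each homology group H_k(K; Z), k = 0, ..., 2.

H_0 = Z,  H_1 = Z ⊕ Z/2,  H_2 = 0.

Order the vertices as 1 < 2 < 3 < 4 < 5 < 6 < 7 < 8 < 9. Listing each simplex with vertices in this order, K has dimension 2 with simplices:

  0-simplices (9): [1], [2], [3], [4], [5], [6], [7], [8], [9]
  1-simplices (27): (27 of them)
  2-simplices (18): [1,2,3], [1,2,6], [1,3,9], [1,4,8], [1,4,9], [1,6,8], [2,3,7], [2,4,7], [2,4,9], [2,6,9], [3,5,8], [3,5,9], [3,7,8], [4,5,7], [4,5,8], [5,6,7], [5,6,9], [6,7,8]

Hence C_0 ≅ Z^9, C_1 ≅ Z^27, C_2 ≅ Z^18.

Boundary ∂_1: C_1 → C_0 sends each edge [p,q] (with p < q) to q − p. For instance
  ∂[6,7] = [7] − [6].
The 9×27 boundary matrix has rank 8 and Smith normal form diag(1,1,1,1,1,1,1,1).

∂_2: C_2 → C_1 sends each 2-simplex [p,q,r] to [q,r] − [p,r] + [p,q]. For instance
  ∂[4,5,7] = [5,7] − [4,7] + [4,5],
  ∂[6,7,8] = [7,8] − [6,8] + [6,7].
This gives a 27×18 integer matrix of rank 18; reducing to Smith normal form yields diagonal entries (1,1,1,1,1,1,1,1,1,1,1,1,1,1,1,1,1,2).

Computing H_k = (kernel of ∂_k) / (image of ∂_{k+1}):

  H_0: rank C_0 − rank ∂_1 = 9 − 8 = 1, and the invariant factors of ∂_1 are all 1, so H_0 = Z.
  H_1: rank ker ∂_1 − rank ∂_2 = (27 − 8) − 18 = 1, and ∂_2 has invariant factor 2 > 1, so H_1 = Z ⊕ Z/2.
  H_2: rank ker ∂_2 − rank ∂_3 = (18 − 18) − 0 = 0, and there is no ∂_3, so H_2 = 0.

(K is a triangulation of the Klein bottle.)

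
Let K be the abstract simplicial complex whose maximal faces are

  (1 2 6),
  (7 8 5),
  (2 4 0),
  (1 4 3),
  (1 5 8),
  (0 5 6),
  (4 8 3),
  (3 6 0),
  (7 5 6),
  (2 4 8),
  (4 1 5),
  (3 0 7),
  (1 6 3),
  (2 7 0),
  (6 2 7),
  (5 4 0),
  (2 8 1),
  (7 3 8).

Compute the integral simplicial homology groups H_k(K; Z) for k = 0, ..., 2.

Fix the vertex order 0 < 1 < 2 < 3 < 4 < 5 < 6 < 7 < 8 and write every simplex with vertices in increasing order. Then dim K = 2 and the simplices of K are:

  0-simplices (9): [0], [1], [2], [3], [4], [5], [6], [7], [8]
  1-simplices (27): (27 of them)
  2-simplices (18): [0,2,4], [0,2,7], [0,3,6], [0,3,7], [0,4,5], [0,5,6], [1,2,6], [1,2,8], [1,3,4], [1,3,6], [1,4,5], [1,5,8], [2,4,8], [2,6,7], [3,4,8], [3,7,8], [5,6,7], [5,7,8]

giving chain groups C_0 ≅ Z^9, C_1 ≅ Z^27, C_2 ≅ Z^18.

The boundary map ∂_1: C_1 → C_0 maps an edge to its endpoints' difference, ∂[p,q] = q − p. For instance
  ∂[3,8] = [8] − [3].
The 9×27 boundary matrix has rank 8 and Smith normal form diag(1,1,1,1,1,1,1,1).

Boundary ∂_2: C_2 → C_1 acts by ∂[p,q,r] = [q,r] − [p,r] + [p,q]. For instance
  ∂[3,7,8] = [7,8] − [3,8] + [3,7],
  ∂[2,4,8] = [4,8] − [2,8] + [2,4].
The resulting 27×18 matrix has rank 18, and its Smith normal form has invariant factors (1,1,1,1,1,1,1,1,1,1,1,1,1,1,1,1,1,2).

From H_k ≅ ker(∂_k) / im(∂_{k+1}) we obtain:

  H_0: rank C_0 − rank ∂_1 = 9 − 8 = 1, and the invariant factors of ∂_1 are all 1, so H_0 = Z.
  H_1: rank ker ∂_1 − rank ∂_2 = (27 − 8) − 18 = 1, and ∂_2 has invariant factor 2 > 1, so H_1 = Z ⊕ Z/2.
  H_2: rank ker ∂_2 − rank ∂_3 = (18 − 18) − 0 = 0, and there is no ∂_3, so H_2 = 0.

H_0 ≅ Z,  H_1 ≅ Z ⊕ Z/2,  H_2 = 0.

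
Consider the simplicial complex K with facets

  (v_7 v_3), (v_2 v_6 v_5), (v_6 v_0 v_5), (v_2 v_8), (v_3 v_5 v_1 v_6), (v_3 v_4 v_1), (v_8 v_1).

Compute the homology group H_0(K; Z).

H_0 = Z.

Fix the vertex order v_0 < v_1 < v_2 < v_3 < v_4 < v_5 < v_6 < v_7 < v_8 and write every simplex with vertices in increasing order. Then dim K = 3 and the simplices of K are:

  0-simplices (9): [v_0], [v_1], [v_2], [v_3], [v_4], [v_5], [v_6], [v_7], [v_8]
  1-simplices (15): (15 of them)
  2-simplices (7): [v_0,v_5,v_6], [v_1,v_3,v_4], [v_1,v_3,v_5], [v_1,v_3,v_6], [v_1,v_5,v_6], [v_2,v_5,v_6], [v_3,v_5,v_6]
  3-simplices (1): [v_1,v_3,v_5,v_6]

Hence C_0 ≅ Z^9, C_1 ≅ Z^15, C_2 ≅ Z^7, C_3 ≅ Z^1.

The boundary map ∂_1: C_1 → C_0 is given by ∂[p,q] = [q] − [p].
The 9×15 boundary matrix has rank 8 and Smith normal form diag(1,1,1,1,1,1,1,1).

Boundary ∂_2: C_2 → C_1 maps a triangle to the signed sum of its edges. For instance
  ∂[v_1,v_5,v_6] = [v_5,v_6] − [v_1,v_6] + [v_1,v_5],
  ∂[v_1,v_3,v_6] = [v_3,v_6] − [v_1,v_6] + [v_1,v_3].
The resulting 15×7 matrix has rank 6, and its Smith normal form has invariant factors (1,1,1,1,1,1).

∂_3: C_3 → C_2 sends each 3-simplex σ to the alternating sum Σ_i (−1)^i (σ with its i-th vertex removed). For instance
  ∂[v_1,v_3,v_5,v_6] = [v_3,v_5,v_6] − [v_1,v_5,v_6] + [v_1,v_3,v_6] − [v_1,v_3,v_5].
The 7×1 boundary matrix has rank 1 and Smith normal form diag(1).

Computing H_k = (kernel of ∂_k) / (image of ∂_{k+1}):

  H_0: rank C_0 − rank ∂_1 = 9 − 8 = 1, and the invariant factors of ∂_1 are all 1, so H_0 = Z.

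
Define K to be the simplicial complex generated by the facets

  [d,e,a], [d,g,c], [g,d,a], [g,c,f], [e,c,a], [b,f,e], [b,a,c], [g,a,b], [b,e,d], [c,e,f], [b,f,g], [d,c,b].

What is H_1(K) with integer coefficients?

H_1 = Z/2Z.

Order the vertices as a < b < c < d < e < f < g. Listing each simplex with vertices in this order, K has dimension 2 with simplices:

  0-simplices (7): a, b, c, d, e, f, g
  1-simplices (18): ab, ac, ad, ae, ag, bc, bd, be, bf, bg, cd, ce, cf, cg, de, dg, ef, fg
  2-simplices (12): abc, abg, ace, ade, adg, bcd, bde, bef, bfg, cdg, cef, cfg

giving chain groups C_0 ≅ Z^7, C_1 ≅ Z^18, C_2 ≅ Z^12.

Boundary ∂_1: C_1 → C_0 is given by ∂[p,q] = [q] − [p]. For instance
  ∂ad = d − a.
The resulting 7×18 matrix has rank 6, and its Smith normal form has invariant factors (1,1,1,1,1,1).

Boundary ∂_2: C_2 → C_1 maps a triangle to the signed sum of its edges. For instance
  ∂abg = bg − ag + ab,
  ∂bef = ef − bf + be.
As a 18×12 matrix over Z this has rank 12, with invariant factors (1,1,1,1,1,1,1,1,1,1,1,2).

Reading off H_k = ker ∂_k / im ∂_{k+1}:

  H_1: rank ker ∂_1 − rank ∂_2 = (18 − 6) − 12 = 0, and ∂_2 has invariant factor 2 > 1, so H_1 ≅ Z/2Z.

(K is a triangulation of the real projective plane RP^2.)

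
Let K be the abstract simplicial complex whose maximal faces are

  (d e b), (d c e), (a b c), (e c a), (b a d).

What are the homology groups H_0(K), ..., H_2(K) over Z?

H_0 = Z,  H_1 = Z,  H_2 = 0.

Fix the vertex order a < b < c < d < e and write every simplex with vertices in increasing order. Then dim K = 2 and the simplices of K are:

  0-simplices (5): a, b, c, d, e
  1-simplices (10): ab, ac, ad, ae, bc, bd, be, cd, ce, de
  2-simplices (5): abc, abd, ace, bde, cde

Hence C_0 ≅ Z^5, C_1 ≅ Z^10, C_2 ≅ Z^5.

Boundary ∂_1: C_1 → C_0 is given by ∂[p,q] = [q] − [p]. For instance
  ∂ad = d − a.
The 5×10 boundary matrix has rank 4 and Smith normal form diag(1,1,1,1).

∂_2: C_2 → C_1 sends each 2-simplex [p,q,r] to [q,r] − [p,r] + [p,q]. For instance
  ∂abc = bc − ac + ab,
  ∂cde = de − ce + cd.
This gives a 10×5 integer matrix of rank 5; reducing to Smith normal form yields diagonal entries (1,1,1,1,1).

From H_k ≅ ker(∂_k) / im(∂_{k+1}) we obtain:

  H_0: rank C_0 − rank ∂_1 = 5 − 4 = 1, and the invariant factors of ∂_1 are all 1, so H_0 = Z.
  H_1: rank ker ∂_1 − rank ∂_2 = (10 − 4) − 5 = 1, and the invariant factors of ∂_2 are all 1, so H_1 = Z.
  H_2: rank ker ∂_2 − rank ∂_3 = (5 − 5) − 0 = 0, and there is no ∂_3, so H_2 = 0.

(K is a triangulation of the Möbius band.)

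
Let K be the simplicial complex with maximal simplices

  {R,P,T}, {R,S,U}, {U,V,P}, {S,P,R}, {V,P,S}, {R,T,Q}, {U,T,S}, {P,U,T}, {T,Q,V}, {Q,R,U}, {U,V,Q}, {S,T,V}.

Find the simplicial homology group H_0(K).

Take the total order P < Q < R < S < T < U < V on the vertex set. Then K (dimension 2) consists of the simplices:

  0-simplices (7): P, Q, R, S, T, U, V
  1-simplices (18): PR, PS, PT, PU, PV, QR, QT, QU, QV, RS, RT, RU, ST, SU, SV, TU, TV, UV
  2-simplices (12): PRS, PRT, PSV, PTU, PUV, QRT, QRU, QTV, QUV, RSU, STU, STV

so the chain groups are C_0 ≅ Z^7, C_1 ≅ Z^18, C_2 ≅ Z^12.

∂_1: C_1 → C_0 maps an edge to its endpoints' difference, ∂[p,q] = q − p. For instance
  ∂QU = U − Q.
The resulting 7×18 matrix has rank 6, and its Smith normal form has invariant factors (1,1,1,1,1,1).

Boundary ∂_2: C_2 → C_1 acts by ∂[p,q,r] = [q,r] − [p,r] + [p,q]. For instance
  ∂PRS = RS − PS + PR,
  ∂STU = TU − SU + ST.
This gives a 18×12 integer matrix of rank 12; reducing to Smith normal form yields diagonal entries (1,1,1,1,1,1,1,1,1,1,1,2).

Now H_k = ker ∂_k / im ∂_{k+1}, so:

  H_0: rank C_0 − rank ∂_1 = 7 − 6 = 1, and the invariant factors of ∂_1 are all 1, so H_0 = Z.

(K is a triangulation of the real projective plane RP^2.)

H_0 ≅ Z.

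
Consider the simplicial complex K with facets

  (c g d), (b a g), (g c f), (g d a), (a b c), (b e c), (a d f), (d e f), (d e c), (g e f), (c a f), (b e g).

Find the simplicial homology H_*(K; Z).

H_0 ≅ Z,  H_1 ≅ Z/2,  H_2 = 0.

K has 7 vertices, 18 edges, 12 triangles.
rank ∂_0 = 0, rank ∂_1 = 6 ⇒ b_0 = 7 − 0 − 6 = 1; all invariant factors of ∂_1 are 1 so no torsion. So H_0 = Z.
rank ∂_1 = 6, rank ∂_2 = 12 ⇒ b_1 = 18 − 6 − 12 = 0; ∂_2 has invariant factor(s) [2] giving torsion. So H_1 = Z/2.
rank ∂_2 = 12, rank ∂_3 = 0 ⇒ b_2 = 12 − 12 − 0 = 0. So H_2 = 0.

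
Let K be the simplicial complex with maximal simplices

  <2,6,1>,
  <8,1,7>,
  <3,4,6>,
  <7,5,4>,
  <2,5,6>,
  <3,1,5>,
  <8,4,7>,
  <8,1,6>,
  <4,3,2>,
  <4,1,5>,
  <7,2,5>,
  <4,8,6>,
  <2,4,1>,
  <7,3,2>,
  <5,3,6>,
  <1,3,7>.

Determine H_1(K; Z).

H_1 = Z^2.

Fix the vertex order 1 < 2 < 3 < 4 < 5 < 6 < 7 < 8 and write every simplex with vertices in increasing order. Then dim K = 2 and the simplices of K are:

  0-simplices (8): [1], [2], [3], [4], [5], [6], [7], [8]
  1-simplices (24): (24 of them)
  2-simplices (16): [1,2,4], [1,2,6], [1,3,5], [1,3,7], [1,4,5], [1,6,8], [1,7,8], [2,3,4], [2,3,7], [2,5,6], [2,5,7], [3,4,6], [3,5,6], [4,5,7], [4,6,8], [4,7,8]

so the chain groups are C_0 ≅ Z^8, C_1 ≅ Z^24, C_2 ≅ Z^16.

∂_1: C_1 → C_0 sends each edge [p,q] (with p < q) to q − p. For instance
  ∂[1,3] = [3] − [1].
The 8×24 boundary matrix has rank 7 and Smith normal form diag(1,1,1,1,1,1,1).

Boundary ∂_2: C_2 → C_1 sends each 2-simplex [p,q,r] to [q,r] − [p,r] + [p,q]. For instance
  ∂[4,7,8] = [7,8] − [4,8] + [4,7],
  ∂[4,6,8] = [6,8] − [4,8] + [4,6].
As a 24×16 matrix over Z this has rank 15, with invariant factors (1,1,1,1,1,1,1,1,1,1,1,1,1,1,1).

Now H_k = ker ∂_k / im ∂_{k+1}, so:

  H_1: rank ker ∂_1 − rank ∂_2 = (24 − 7) − 15 = 2, and the invariant factors of ∂_2 are all 1, so H_1 = Z^2.

(K is a triangulation of the torus T^2.)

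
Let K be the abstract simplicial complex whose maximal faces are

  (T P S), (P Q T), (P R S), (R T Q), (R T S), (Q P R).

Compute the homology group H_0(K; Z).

Take the total order P < Q < R < S < T on the vertex set. Then K (dimension 2) consists of the simplices:

  0-simplices (5): P, Q, R, S, T
  1-simplices (9): PQ, PR, PS, PT, QR, QT, RS, RT, ST
  2-simplices (6): PQR, PQT, PRS, PST, QRT, RST

giving chain groups C_0 ≅ Z^5, C_1 ≅ Z^9, C_2 ≅ Z^6.

∂_1: C_1 → C_0 maps an edge to its endpoints' difference, ∂[p,q] = q − p. For instance
  ∂RT = T − R.
As a 5×9 matrix over Z this has rank 4, with invariant factors (1,1,1,1).

Boundary ∂_2: C_2 → C_1 acts by ∂[p,q,r] = [q,r] − [p,r] + [p,q]. For instance
  ∂RST = ST − RT + RS,
  ∂PST = ST − PT + PS.
The resulting 9×6 matrix has rank 5, and its Smith normal form has invariant factors (1,1,1,1,1).

From H_k ≅ ker(∂_k) / im(∂_{k+1}) we obtain:

  H_0: rank C_0 − rank ∂_1 = 5 − 4 = 1, and the invariant factors of ∂_1 are all 1, so H_0 = Z.

H_0 ≅ Z.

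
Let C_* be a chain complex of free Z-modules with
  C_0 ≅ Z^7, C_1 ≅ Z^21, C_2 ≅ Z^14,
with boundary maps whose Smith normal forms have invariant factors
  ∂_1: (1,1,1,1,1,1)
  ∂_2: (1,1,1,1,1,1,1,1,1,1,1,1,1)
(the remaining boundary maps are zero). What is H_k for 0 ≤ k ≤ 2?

H_0: b_0 = 7 − 0 − 6 = 1; torsion from ∂_1 factors > 1: none. So H_0 ≅ Z.
H_1: b_1 = 21 − 6 − 13 = 2; torsion from ∂_2 factors > 1: none. So H_1 ≅ Z^2.
H_2: b_2 = 14 − 13 − 0 = 1; torsion from ∂_3 factors > 1: none. So H_2 ≅ Z.

H_0 ≅ Z,  H_1 ≅ Z^2,  H_2 ≅ Z.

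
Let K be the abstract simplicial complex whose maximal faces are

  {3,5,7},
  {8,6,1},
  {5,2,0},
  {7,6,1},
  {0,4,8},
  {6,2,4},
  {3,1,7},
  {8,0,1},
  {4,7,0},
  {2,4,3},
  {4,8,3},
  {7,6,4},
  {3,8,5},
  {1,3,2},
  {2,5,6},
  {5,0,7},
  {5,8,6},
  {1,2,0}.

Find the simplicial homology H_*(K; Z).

We work with the vertex ordering 0 < 1 < 2 < 3 < 4 < 5 < 6 < 7 < 8. The simplices of K, each written with vertices in increasing order, are:

  0-simplices (9): [0], [1], [2], [3], [4], [5], [6], [7], [8]
  1-simplices (27): (27 of them)
  2-simplices (18): [0,1,2], [0,1,8], [0,2,5], [0,4,7], [0,4,8], [0,5,7], [1,2,3], [1,3,7], [1,6,7], [1,6,8], [2,3,4], [2,4,6], [2,5,6], [3,4,8], [3,5,7], [3,5,8], [4,6,7], [5,6,8]

so the chain groups are C_0 ≅ Z^9, C_1 ≅ Z^27, C_2 ≅ Z^18.

∂_1: C_1 → C_0 is given by ∂[p,q] = [q] − [p]. For instance
  ∂[3,5] = [5] − [3].
As a 9×27 matrix over Z this has rank 8, with invariant factors (1,1,1,1,1,1,1,1).

The boundary map ∂_2: C_2 → C_1 acts by ∂[p,q,r] = [q,r] − [p,r] + [p,q]. For instance
  ∂[2,3,4] = [3,4] − [2,4] + [2,3],
  ∂[1,6,8] = [6,8] − [1,8] + [1,6].
The resulting 27×18 matrix has rank 17, and its Smith normal form has invariant factors (1,1,1,1,1,1,1,1,1,1,1,1,1,1,1,1,1).

Computing H_k = (kernel of ∂_k) / (image of ∂_{k+1}):

  H_0: rank C_0 − rank ∂_1 = 9 − 8 = 1, and the invariant factors of ∂_1 are all 1, so H_0 = Z.
  H_1: rank ker ∂_1 − rank ∂_2 = (27 − 8) − 17 = 2, and the invariant factors of ∂_2 are all 1, so H_1 = Z^2.
  H_2: rank ker ∂_2 − rank ∂_3 = (18 − 17) − 0 = 1, and there is no ∂_3, so H_2 = Z.

H_0 ≅ Z,  H_1 ≅ Z^2,  H_2 ≅ Z.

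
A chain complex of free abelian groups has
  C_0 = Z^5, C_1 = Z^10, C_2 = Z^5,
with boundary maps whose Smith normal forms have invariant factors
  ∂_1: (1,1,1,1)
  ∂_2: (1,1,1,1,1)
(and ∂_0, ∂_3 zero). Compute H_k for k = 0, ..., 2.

H_0 = Z,  H_1 = Z,  H_2 = 0.

H_0: b_0 = 5 − 0 − 4 = 1; torsion from ∂_1 factors > 1: none. So H_0 = Z.
H_1: b_1 = 10 − 4 − 5 = 1; torsion from ∂_2 factors > 1: none. So H_1 = Z.
H_2: b_2 = 5 − 5 − 0 = 0; torsion from ∂_3 factors > 1: none. So H_2 = 0.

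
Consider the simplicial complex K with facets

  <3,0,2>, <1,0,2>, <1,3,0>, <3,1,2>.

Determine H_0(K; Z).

H_0 = Z.

Fix the vertex order 0 < 1 < 2 < 3 and write every simplex with vertices in increasing order. Then dim K = 2 and the simplices of K are:

  0-simplices (4): [0], [1], [2], [3]
  1-simplices (6): [0,1], [0,2], [0,3], [1,2], [1,3], [2,3]
  2-simplices (4): [0,1,2], [0,1,3], [0,2,3], [1,2,3]

so the chain groups are C_0 ≅ Z^4, C_1 ≅ Z^6, C_2 ≅ Z^4.

∂_1: C_1 → C_0 is given by ∂[p,q] = [q] − [p]. For instance
  ∂[0,3] = [3] − [0].
The 4×6 boundary matrix has rank 3 and Smith normal form diag(1,1,1).

∂_2: C_2 → C_1 acts by ∂[p,q,r] = [q,r] − [p,r] + [p,q]. For instance
  ∂[0,1,3] = [1,3] − [0,3] + [0,1],
  ∂[1,2,3] = [2,3] − [1,3] + [1,2].
As a 6×4 matrix over Z this has rank 3, with invariant factors (1,1,1).

Reading off H_k = ker ∂_k / im ∂_{k+1}:

  H_0: rank C_0 − rank ∂_1 = 4 − 3 = 1, and the invariant factors of ∂_1 are all 1, so H_0 = Z.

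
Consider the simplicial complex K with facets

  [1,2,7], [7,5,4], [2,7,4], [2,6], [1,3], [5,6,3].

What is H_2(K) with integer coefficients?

Order the vertices as 1 < 2 < 3 < 4 < 5 < 6 < 7. Listing each simplex with vertices in this order, K has dimension 2 with simplices:

  0-simplices (7): [1], [2], [3], [4], [5], [6], [7]
  1-simplices (12): [1,2], [1,3], [1,7], [2,4], [2,6], [2,7], [3,5], [3,6], [4,5], [4,7], [5,6], [5,7]
  2-simplices (4): [1,2,7], [2,4,7], [3,5,6], [4,5,7]

Hence C_0 ≅ Z^7, C_1 ≅ Z^12, C_2 ≅ Z^4.

∂_1: C_1 → C_0 sends each edge [p,q] (with p < q) to q − p. For instance
  ∂[3,6] = [6] − [3].
The resulting 7×12 matrix has rank 6, and its Smith normal form has invariant factors (1,1,1,1,1,1).

The boundary map ∂_2: C_2 → C_1 sends each 2-simplex [p,q,r] to [q,r] − [p,r] + [p,q]. For instance
  ∂[2,4,7] = [4,7] − [2,7] + [2,4],
  ∂[3,5,6] = [5,6] − [3,6] + [3,5].
This gives a 12×4 integer matrix of rank 4; reducing to Smith normal form yields diagonal entries (1,1,1,1).

Now H_k = ker ∂_k / im ∂_{k+1}, so:

  H_2: rank ker ∂_2 − rank ∂_3 = (4 − 4) − 0 = 0, and there is no ∂_3, so H_2 = 0.

H_2 ≅ 0.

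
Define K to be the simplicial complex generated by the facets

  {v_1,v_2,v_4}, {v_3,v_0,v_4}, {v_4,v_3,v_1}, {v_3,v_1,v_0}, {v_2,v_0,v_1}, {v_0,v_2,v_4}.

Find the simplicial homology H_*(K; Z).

H_0 ≅ Z,  H_1 = 0,  H_2 ≅ Z.

K has 5 vertices, 9 edges, 6 triangles.
rank ∂_0 = 0, rank ∂_1 = 4 ⇒ b_0 = 5 − 0 − 4 = 1; all invariant factors of ∂_1 are 1 so no torsion. So H_0 = Z.
rank ∂_1 = 4, rank ∂_2 = 5 ⇒ b_1 = 9 − 4 − 5 = 0; all invariant factors of ∂_2 are 1 so no torsion. So H_1 = 0.
rank ∂_2 = 5, rank ∂_3 = 0 ⇒ b_2 = 6 − 5 − 0 = 1. So H_2 = Z.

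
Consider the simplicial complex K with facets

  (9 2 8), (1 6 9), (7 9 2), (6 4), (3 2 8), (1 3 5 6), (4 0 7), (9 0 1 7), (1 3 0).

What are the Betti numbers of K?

Fix the vertex order 0 < 1 < 2 < 3 < 4 < 5 < 6 < 7 < 8 < 9 and write every simplex with vertices in increasing order. Then dim K = 3 and the simplices of K are:

  0-simplices (10): [0], [1], [2], [3], [4], [5], [6], [7], [8], [9]
  1-simplices (23): [0,1], [0,3], [0,4], [0,7], [0,9], [1,3], [1,5], [1,6], [1,7], [1,9], [2,3], [2,7], [2,8], [2,9], [3,5], [3,6], [3,8], [4,6], [4,7], [5,6], [6,9], [7,9], [8,9]
  2-simplices (14): [0,1,3], [0,1,7], [0,1,9], [0,4,7], [0,7,9], [1,3,5], [1,3,6], [1,5,6], [1,6,9], [1,7,9], [2,3,8], [2,7,9], [2,8,9], [3,5,6]
  3-simplices (2): [0,1,7,9], [1,3,5,6]

Hence C_0 ≅ Z^10, C_1 ≅ Z^23, C_2 ≅ Z^14, C_3 ≅ Z^2.

Boundary ∂_1: C_1 → C_0 is given by ∂[p,q] = [q] − [p].
As a 10×23 matrix over Z this has rank 9, with invariant factors (1,1,1,1,1,1,1,1,1).

The boundary map ∂_2: C_2 → C_1 maps a triangle to the signed sum of its edges. For instance
  ∂[1,6,9] = [6,9] − [1,9] + [1,6],
  ∂[3,5,6] = [5,6] − [3,6] + [3,5].
This gives a 23×14 integer matrix of rank 12; reducing to Smith normal form yields diagonal entries (1,1,1,1,1,1,1,1,1,1,1,1).

The boundary map ∂_3: C_3 → C_2 sends each 3-simplex σ to the alternating sum Σ_i (−1)^i (σ with its i-th vertex removed). For instance
  ∂[1,3,5,6] = [3,5,6] − [1,5,6] + [1,3,6] − [1,3,5],
  ∂[0,1,7,9] = [1,7,9] − [0,7,9] + [0,1,9] − [0,1,7].
This gives a 14×2 integer matrix of rank 2; reducing to Smith normal form yields diagonal entries (1,1).

From H_k ≅ ker(∂_k) / im(∂_{k+1}) we obtain:

  H_0: rank C_0 − rank ∂_1 = 10 − 9 = 1, and the invariant factors of ∂_1 are all 1, so H_0 = Z.
  H_1: rank ker ∂_1 − rank ∂_2 = (23 − 9) − 12 = 2, and the invariant factors of ∂_2 are all 1, so H_1 = Z^2.
  H_2: rank ker ∂_2 − rank ∂_3 = (14 − 12) − 2 = 0, and the invariant factors of ∂_3 are all 1, so H_2 = 0.
  H_3: rank ker ∂_3 − rank ∂_4 = (2 − 2) − 0 = 0, and there is no ∂_4, so H_3 = 0.

Hence the Betti numbers are b_0 = 1, b_1 = 2, b_2 = 0, b_3 = 0.

b_0 = 1, b_1 = 2, b_2 = 0, b_3 = 0.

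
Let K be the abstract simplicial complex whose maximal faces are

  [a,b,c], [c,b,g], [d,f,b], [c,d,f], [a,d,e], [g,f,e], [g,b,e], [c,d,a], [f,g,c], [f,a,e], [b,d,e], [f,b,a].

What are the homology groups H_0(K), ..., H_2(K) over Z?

H_0 = Z,  H_1 = Z/2,  H_2 = 0.

We work with the vertex ordering a < b < c < d < e < f < g. The simplices of K, each written with vertices in increasing order, are:

  0-simplices (7): a, b, c, d, e, f, g
  1-simplices (18): ab, ac, ad, ae, af, bc, bd, be, bf, bg, cd, cf, cg, de, df, ef, eg, fg
  2-simplices (12): abc, abf, acd, ade, aef, bcg, bde, bdf, beg, cdf, cfg, efg

Hence C_0 ≅ Z^7, C_1 ≅ Z^18, C_2 ≅ Z^12.

Boundary ∂_1: C_1 → C_0 is given by ∂[p,q] = [q] − [p]. For instance
  ∂cd = d − c.
This gives a 7×18 integer matrix of rank 6; reducing to Smith normal form yields diagonal entries (1,1,1,1,1,1).

Boundary ∂_2: C_2 → C_1 sends each 2-simplex [p,q,r] to [q,r] − [p,r] + [p,q]. For instance
  ∂aef = ef − af + ae,
  ∂beg = eg − bg + be.
The 18×12 boundary matrix has rank 12 and Smith normal form diag(1,1,1,1,1,1,1,1,1,1,1,2).

Reading off H_k = ker ∂_k / im ∂_{k+1}:

  H_0: rank C_0 − rank ∂_1 = 7 − 6 = 1, and the invariant factors of ∂_1 are all 1, so H_0 = Z.
  H_1: rank ker ∂_1 − rank ∂_2 = (18 − 6) − 12 = 0, and ∂_2 has invariant factor 2 > 1, so H_1 = Z/2.
  H_2: rank ker ∂_2 − rank ∂_3 = (12 − 12) − 0 = 0, and there is no ∂_3, so H_2 = 0.

(K is a triangulation of the real projective plane RP^2.)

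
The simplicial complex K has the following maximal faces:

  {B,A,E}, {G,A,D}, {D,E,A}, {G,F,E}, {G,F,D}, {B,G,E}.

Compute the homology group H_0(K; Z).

Take the total order A < B < D < E < F < G on the vertex set. Then K (dimension 2) consists of the simplices:

  0-simplices (6): A, B, D, E, F, G
  1-simplices (12): AB, AD, AE, AG, BE, BG, DE, DF, DG, EF, EG, FG
  2-simplices (6): ABE, ADE, ADG, BEG, DFG, EFG

so the chain groups are C_0 ≅ Z^6, C_1 ≅ Z^12, C_2 ≅ Z^6.

∂_1: C_1 → C_0 sends each edge [p,q] (with p < q) to q − p. For instance
  ∂DE = E − D.
As a 6×12 matrix over Z this has rank 5, with invariant factors (1,1,1,1,1).

∂_2: C_2 → C_1 acts by ∂[p,q,r] = [q,r] − [p,r] + [p,q]. For instance
  ∂ADE = DE − AE + AD,
  ∂ADG = DG − AG + AD.
This gives a 12×6 integer matrix of rank 6; reducing to Smith normal form yields diagonal entries (1,1,1,1,1,1).

From H_k ≅ ker(∂_k) / im(∂_{k+1}) we obtain:

  H_0: rank C_0 − rank ∂_1 = 6 − 5 = 1, and the invariant factors of ∂_1 are all 1, so H_0 ≅ Z.

H_0 ≅ Z.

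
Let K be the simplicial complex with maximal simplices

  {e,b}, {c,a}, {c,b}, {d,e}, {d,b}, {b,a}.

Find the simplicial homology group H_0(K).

Fix the vertex order a < b < c < d < e and write every simplex with vertices in increasing order. Then dim K = 1 and the simplices of K are:

  0-simplices (5): a, b, c, d, e
  1-simplices (6): ab, ac, bc, bd, be, de

giving chain groups C_0 ≅ Z^5, C_1 ≅ Z^6.

∂_1: C_1 → C_0 is given by ∂[p,q] = [q] − [p]. For instance
  ∂bd = d − b.
This gives a 5×6 integer matrix of rank 4; reducing to Smith normal form yields diagonal entries (1,1,1,1).

From H_k ≅ ker(∂_k) / im(∂_{k+1}) we obtain:

  H_0: rank C_0 − rank ∂_1 = 5 − 4 = 1, and the invariant factors of ∂_1 are all 1, so H_0 ≅ Z.

(K is a triangulation of a wedge of 2 circles.)

H_0 ≅ Z.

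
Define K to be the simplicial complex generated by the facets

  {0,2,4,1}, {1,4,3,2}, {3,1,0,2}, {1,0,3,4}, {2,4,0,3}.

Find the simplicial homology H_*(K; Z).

Fix the vertex order 0 < 1 < 2 < 3 < 4 and write every simplex with vertices in increasing order. Then dim K = 3 and the simplices of K are:

  0-simplices (5): [0], [1], [2], [3], [4]
  1-simplices (10): [0,1], [0,2], [0,3], [0,4], [1,2], [1,3], [1,4], [2,3], [2,4], [3,4]
  2-simplices (10): [0,1,2], [0,1,3], [0,1,4], [0,2,3], [0,2,4], [0,3,4], [1,2,3], [1,2,4], [1,3,4], [2,3,4]
  3-simplices (5): [0,1,2,3], [0,1,2,4], [0,1,3,4], [0,2,3,4], [1,2,3,4]

giving chain groups C_0 ≅ Z^5, C_1 ≅ Z^10, C_2 ≅ Z^10, C_3 ≅ Z^5.

Boundary ∂_1: C_1 → C_0 is given by ∂[p,q] = [q] − [p].
The 5×10 boundary matrix has rank 4 and Smith normal form diag(1,1,1,1).

The boundary map ∂_2: C_2 → C_1 acts by ∂[p,q,r] = [q,r] − [p,r] + [p,q]. For instance
  ∂[0,1,4] = [1,4] − [0,4] + [0,1],
  ∂[1,2,4] = [2,4] − [1,4] + [1,2].
The resulting 10×10 matrix has rank 6, and its Smith normal form has invariant factors (1,1,1,1,1,1).

∂_3: C_3 → C_2 sends each 3-simplex σ to the alternating sum Σ_i (−1)^i (σ with its i-th vertex removed). For instance
  ∂[1,2,3,4] = [2,3,4] − [1,3,4] + [1,2,4] − [1,2,3],
  ∂[0,1,3,4] = [1,3,4] − [0,3,4] + [0,1,4] − [0,1,3].
As a 10×5 matrix over Z this has rank 4, with invariant factors (1,1,1,1).

From H_k ≅ ker(∂_k) / im(∂_{k+1}) we obtain:

  H_0: rank C_0 − rank ∂_1 = 5 − 4 = 1, and the invariant factors of ∂_1 are all 1, so H_0 ≅ Z.
  H_1: rank ker ∂_1 − rank ∂_2 = (10 − 4) − 6 = 0, and the invariant factors of ∂_2 are all 1, so H_1 ≅ 0.
  H_2: rank ker ∂_2 − rank ∂_3 = (10 − 6) − 4 = 0, and the invariant factors of ∂_3 are all 1, so H_2 ≅ 0.
  H_3: rank ker ∂_3 − rank ∂_4 = (5 − 4) − 0 = 1, and there is no ∂_4, so H_3 ≅ Z.

H_0 = Z,  H_1 = 0,  H_2 = 0,  H_3 = Z.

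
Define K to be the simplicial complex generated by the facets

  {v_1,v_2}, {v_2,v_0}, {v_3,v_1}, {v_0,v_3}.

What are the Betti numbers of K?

Order the vertices as v_0 < v_1 < v_2 < v_3. Listing each simplex with vertices in this order, K has dimension 1 with simplices:

  0-simplices (4): [v_0], [v_1], [v_2], [v_3]
  1-simplices (4): [v_0,v_2], [v_0,v_3], [v_1,v_2], [v_1,v_3]

giving chain groups C_0 ≅ Z^4, C_1 ≅ Z^4.

Boundary ∂_1: C_1 → C_0 sends each edge [p,q] (with p < q) to q − p.
As a 4×4 matrix over Z this has rank 3, with invariant factors (1,1,1).

Now H_k = ker ∂_k / im ∂_{k+1}, so:

  H_0: rank C_0 − rank ∂_1 = 4 − 3 = 1, and the invariant factors of ∂_1 are all 1, so H_0 ≅ Z.
  H_1: rank ker ∂_1 − rank ∂_2 = (4 − 3) − 0 = 1, and there is no ∂_2, so H_1 ≅ Z.

Hence the Betti numbers are b_0 = 1, b_1 = 1.

b_0 = 1, b_1 = 1.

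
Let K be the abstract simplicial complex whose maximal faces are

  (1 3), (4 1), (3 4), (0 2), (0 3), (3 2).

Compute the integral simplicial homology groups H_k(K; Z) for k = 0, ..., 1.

Fix the vertex order 0 < 1 < 2 < 3 < 4 and write every simplex with vertices in increasing order. Then dim K = 1 and the simplices of K are:

  0-simplices (5): [0], [1], [2], [3], [4]
  1-simplices (6): [0,2], [0,3], [1,3], [1,4], [2,3], [3,4]

so the chain groups are C_0 ≅ Z^5, C_1 ≅ Z^6.

Boundary ∂_1: C_1 → C_0 is given by ∂[p,q] = [q] − [p]. For instance
  ∂[2,3] = [3] − [2].
As a 5×6 matrix over Z this has rank 4, with invariant factors (1,1,1,1).

From H_k ≅ ker(∂_k) / im(∂_{k+1}) we obtain:

  H_0: rank C_0 − rank ∂_1 = 5 − 4 = 1, and the invariant factors of ∂_1 are all 1, so H_0 = Z.
  H_1: rank ker ∂_1 − rank ∂_2 = (6 − 4) − 0 = 2, and there is no ∂_2, so H_1 = Z^2.

As a check, the Euler characteristic is 5 − 6 = -1, which agrees with 1 − 2 = -1.

H_0 ≅ Z,  H_1 ≅ Z^2.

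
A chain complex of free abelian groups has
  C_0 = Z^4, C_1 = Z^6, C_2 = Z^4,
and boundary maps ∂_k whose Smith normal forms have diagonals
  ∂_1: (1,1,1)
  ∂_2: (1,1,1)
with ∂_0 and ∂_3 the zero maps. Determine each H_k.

H_0: b_0 = 4 − 0 − 3 = 1; torsion from ∂_1 factors > 1: none. So H_0 ≅ Z.
H_1: b_1 = 6 − 3 − 3 = 0; torsion from ∂_2 factors > 1: none. So H_1 ≅ 0.
H_2: b_2 = 4 − 3 − 0 = 1; torsion from ∂_3 factors > 1: none. So H_2 ≅ Z.

H_0 ≅ Z,  H_1 = 0,  H_2 ≅ Z.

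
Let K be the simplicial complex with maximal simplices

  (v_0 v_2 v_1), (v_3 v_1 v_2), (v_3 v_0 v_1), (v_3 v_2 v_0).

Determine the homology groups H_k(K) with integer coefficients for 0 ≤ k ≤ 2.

H_0 = Z,  H_1 = 0,  H_2 = Z.

Take the total order v_0 < v_1 < v_2 < v_3 on the vertex set. Then K (dimension 2) consists of the simplices:

  0-simplices (4): [v_0], [v_1], [v_2], [v_3]
  1-simplices (6): [v_0,v_1], [v_0,v_2], [v_0,v_3], [v_1,v_2], [v_1,v_3], [v_2,v_3]
  2-simplices (4): [v_0,v_1,v_2], [v_0,v_1,v_3], [v_0,v_2,v_3], [v_1,v_2,v_3]

giving chain groups C_0 ≅ Z^4, C_1 ≅ Z^6, C_2 ≅ Z^4.

∂_1: C_1 → C_0 sends each edge [p,q] (with p < q) to q − p. For instance
  ∂[v_2,v_3] = [v_3] − [v_2].
This gives a 4×6 integer matrix of rank 3; reducing to Smith normal form yields diagonal entries (1,1,1).

∂_2: C_2 → C_1 maps a triangle to the signed sum of its edges. For instance
  ∂[v_1,v_2,v_3] = [v_2,v_3] − [v_1,v_3] + [v_1,v_2],
  ∂[v_0,v_1,v_2] = [v_1,v_2] − [v_0,v_2] + [v_0,v_1].
The resulting 6×4 matrix has rank 3, and its Smith normal form has invariant factors (1,1,1).

Now H_k = ker ∂_k / im ∂_{k+1}, so:

  H_0: rank C_0 − rank ∂_1 = 4 − 3 = 1, and the invariant factors of ∂_1 are all 1, so H_0 = Z.
  H_1: rank ker ∂_1 − rank ∂_2 = (6 − 3) − 3 = 0, and the invariant factors of ∂_2 are all 1, so H_1 = 0.
  H_2: rank ker ∂_2 − rank ∂_3 = (4 − 3) − 0 = 1, and there is no ∂_3, so H_2 = Z.

(K is a triangulation of the 2-sphere S^2.)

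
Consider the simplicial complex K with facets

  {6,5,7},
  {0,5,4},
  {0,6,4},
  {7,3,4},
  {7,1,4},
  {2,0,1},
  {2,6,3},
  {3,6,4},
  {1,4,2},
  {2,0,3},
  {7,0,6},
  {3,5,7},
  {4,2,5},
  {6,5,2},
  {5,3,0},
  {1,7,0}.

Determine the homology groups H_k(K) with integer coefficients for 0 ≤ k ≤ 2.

Order the vertices as 0 < 1 < 2 < 3 < 4 < 5 < 6 < 7. Listing each simplex with vertices in this order, K has dimension 2 with simplices:

  0-simplices (8): [0], [1], [2], [3], [4], [5], [6], [7]
  1-simplices (24): (24 of them)
  2-simplices (16): [0,1,2], [0,1,7], [0,2,3], [0,3,5], [0,4,5], [0,4,6], [0,6,7], [1,2,4], [1,4,7], [2,3,6], [2,4,5], [2,5,6], [3,4,6], [3,4,7], [3,5,7], [5,6,7]

so the chain groups are C_0 ≅ Z^8, C_1 ≅ Z^24, C_2 ≅ Z^16.

∂_1: C_1 → C_0 sends each edge [p,q] (with p < q) to q − p.
The 8×24 boundary matrix has rank 7 and Smith normal form diag(1,1,1,1,1,1,1).

Boundary ∂_2: C_2 → C_1 maps a triangle to the signed sum of its edges. For instance
  ∂[1,4,7] = [4,7] − [1,7] + [1,4],
  ∂[2,5,6] = [5,6] − [2,6] + [2,5].
This gives a 24×16 integer matrix of rank 15; reducing to Smith normal form yields diagonal entries (1,1,1,1,1,1,1,1,1,1,1,1,1,1,1).

Computing H_k = (kernel of ∂_k) / (image of ∂_{k+1}):

  H_0: rank C_0 − rank ∂_1 = 8 − 7 = 1, and the invariant factors of ∂_1 are all 1, so H_0 = Z.
  H_1: rank ker ∂_1 − rank ∂_2 = (24 − 7) − 15 = 2, and the invariant factors of ∂_2 are all 1, so H_1 = Z^2.
  H_2: rank ker ∂_2 − rank ∂_3 = (16 − 15) − 0 = 1, and there is no ∂_3, so H_2 = Z.

(K is a triangulation of the torus T^2.)

H_0 = Z,  H_1 = Z^2,  H_2 = Z.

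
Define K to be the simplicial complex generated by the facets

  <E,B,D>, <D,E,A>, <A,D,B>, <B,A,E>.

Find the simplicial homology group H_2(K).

H_2 = Z.

Take the total order A < B < D < E on the vertex set. Then K (dimension 2) consists of the simplices:

  0-simplices (4): A, B, D, E
  1-simplices (6): AB, AD, AE, BD, BE, DE
  2-simplices (4): ABD, ABE, ADE, BDE

Hence C_0 ≅ Z^4, C_1 ≅ Z^6, C_2 ≅ Z^4.

The boundary map ∂_1: C_1 → C_0 maps an edge to its endpoints' difference, ∂[p,q] = q − p. For instance
  ∂AD = D − A.
As a 4×6 matrix over Z this has rank 3, with invariant factors (1,1,1).

Boundary ∂_2: C_2 → C_1 acts by ∂[p,q,r] = [q,r] − [p,r] + [p,q]. For instance
  ∂ABD = BD − AD + AB,
  ∂BDE = DE − BE + BD.
The 6×4 boundary matrix has rank 3 and Smith normal form diag(1,1,1).

Computing H_k = (kernel of ∂_k) / (image of ∂_{k+1}):

  H_2: rank ker ∂_2 − rank ∂_3 = (4 − 3) − 0 = 1, and there is no ∂_3, so H_2 = Z.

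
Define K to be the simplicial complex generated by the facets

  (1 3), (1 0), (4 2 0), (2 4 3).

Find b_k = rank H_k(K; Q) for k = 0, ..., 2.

b_0 = 1, b_1 = 1, b_2 = 0.

Take the total order 0 < 1 < 2 < 3 < 4 on the vertex set. Then K (dimension 2) consists of the simplices:

  0-simplices (5): [0], [1], [2], [3], [4]
  1-simplices (7): [0,1], [0,2], [0,4], [1,3], [2,3], [2,4], [3,4]
  2-simplices (2): [0,2,4], [2,3,4]

Hence C_0 ≅ Z^5, C_1 ≅ Z^7, C_2 ≅ Z^2.

∂_1: C_1 → C_0 sends each edge [p,q] (with p < q) to q − p. For instance
  ∂[2,4] = [4] − [2].
The 5×7 boundary matrix has rank 4 and Smith normal form diag(1,1,1,1).

The boundary map ∂_2: C_2 → C_1 acts by ∂[p,q,r] = [q,r] − [p,r] + [p,q]. For instance
  ∂[2,3,4] = [3,4] − [2,4] + [2,3],
  ∂[0,2,4] = [2,4] − [0,4] + [0,2].
The 7×2 boundary matrix has rank 2 and Smith normal form diag(1,1).

Now H_k = ker ∂_k / im ∂_{k+1}, so:

  H_0: rank C_0 − rank ∂_1 = 5 − 4 = 1, and the invariant factors of ∂_1 are all 1, so H_0 = Z.
  H_1: rank ker ∂_1 − rank ∂_2 = (7 − 4) − 2 = 1, and the invariant factors of ∂_2 are all 1, so H_1 = Z.
  H_2: rank ker ∂_2 − rank ∂_3 = (2 − 2) − 0 = 0, and there is no ∂_3, so H_2 = 0.

As a check, the Euler characteristic is 5 − 7 + 2 = 0, which agrees with 1 − 1 + 0 = 0.

Hence the Betti numbers are b_0 = 1, b_1 = 1, b_2 = 0.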